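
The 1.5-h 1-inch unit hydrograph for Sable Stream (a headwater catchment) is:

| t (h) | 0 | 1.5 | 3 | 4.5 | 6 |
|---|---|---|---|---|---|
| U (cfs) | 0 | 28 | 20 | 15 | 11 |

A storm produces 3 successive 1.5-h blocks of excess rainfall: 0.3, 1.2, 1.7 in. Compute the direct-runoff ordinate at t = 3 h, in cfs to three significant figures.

By discrete convolution, Q_j = Σ (P_i / 1 in) · U_{j−i}.
At t = 3 h (j=2): Q = (0.3/1)·20 + (1.2/1)·28 + (1.7/1)·0 = 39.6 cfs.

Q ≈ 39.6 cfs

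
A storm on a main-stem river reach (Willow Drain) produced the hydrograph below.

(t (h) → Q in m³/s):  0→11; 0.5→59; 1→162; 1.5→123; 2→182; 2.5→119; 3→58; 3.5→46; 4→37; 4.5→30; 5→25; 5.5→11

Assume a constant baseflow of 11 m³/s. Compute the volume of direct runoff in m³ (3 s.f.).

V ≈ 1.32 × 10^6 m³

Direct-runoff ordinates (Q − Q_b): 0.0, 48.0, 151.0, 112.0, 171.0, 108.0, 47.0, 35.0, 26.0, 19.0, 14.0, 0.0 m³/s.
ΣQ_DR = 731.0 m³/s.
With Δt = 0.5 h = 1800 s, V = ΣQ_DR · Δt = 731.0 × 1800 = 1.32 × 10^6 m³.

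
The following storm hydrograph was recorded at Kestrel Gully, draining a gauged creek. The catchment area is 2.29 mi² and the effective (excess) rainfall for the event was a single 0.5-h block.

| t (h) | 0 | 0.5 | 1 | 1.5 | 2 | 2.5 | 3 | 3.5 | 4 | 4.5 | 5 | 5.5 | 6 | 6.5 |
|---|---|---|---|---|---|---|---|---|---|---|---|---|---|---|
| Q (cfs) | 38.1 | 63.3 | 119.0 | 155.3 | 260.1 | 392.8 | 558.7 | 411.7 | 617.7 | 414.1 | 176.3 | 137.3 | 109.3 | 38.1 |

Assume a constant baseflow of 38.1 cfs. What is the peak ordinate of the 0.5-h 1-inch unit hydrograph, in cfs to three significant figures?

Direct runoff: 0.0, 25.2, 80.9, 117.2, 222.0, 354.7, 520.6, 373.6, 579.6, 376.0, 138.2, 99.2, 71.2, 0.0 cfs; ΣQ_DR = 2958 cfs, peak = 579.6 cfs.
Runoff depth d = ΣQ_DR·Δt / A = 2958 × 1800 / (2.29 mi²) = 1.001 in.
The 1-inch UH is the DRH scaled by (1 in)/d, so U_p = 579.6 × 1/1.001 = 579 cfs.

U_p ≈ 579 cfs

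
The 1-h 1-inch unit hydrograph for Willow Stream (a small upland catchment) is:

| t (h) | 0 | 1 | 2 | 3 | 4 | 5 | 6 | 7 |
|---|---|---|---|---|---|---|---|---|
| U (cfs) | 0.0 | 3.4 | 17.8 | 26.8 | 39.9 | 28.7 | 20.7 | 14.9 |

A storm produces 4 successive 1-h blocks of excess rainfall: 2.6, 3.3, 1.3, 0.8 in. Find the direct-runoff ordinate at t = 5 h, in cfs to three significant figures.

Q ≈ 255 cfs

By discrete convolution, Q_j = Σ (P_i / 1 in) · U_{j−i}.
At t = 5 h (j=5): Q = (2.6/1)·28.7 + (3.3/1)·39.9 + (1.3/1)·26.8 + (0.8/1)·17.8 = 255 cfs.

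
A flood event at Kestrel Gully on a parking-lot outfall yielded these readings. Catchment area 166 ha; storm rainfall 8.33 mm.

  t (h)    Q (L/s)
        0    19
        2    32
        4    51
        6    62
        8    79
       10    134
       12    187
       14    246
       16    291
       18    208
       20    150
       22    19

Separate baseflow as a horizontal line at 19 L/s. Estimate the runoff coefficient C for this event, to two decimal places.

C ≈ 0.65

ΣQ_DR = 1250 L/s; V = ΣQ_DR·Δt = 9.000 × 10^6 L.
Runoff depth d = V / A = 5.422 mm.
C = d / P = 5.422 / 8.33 = 0.65.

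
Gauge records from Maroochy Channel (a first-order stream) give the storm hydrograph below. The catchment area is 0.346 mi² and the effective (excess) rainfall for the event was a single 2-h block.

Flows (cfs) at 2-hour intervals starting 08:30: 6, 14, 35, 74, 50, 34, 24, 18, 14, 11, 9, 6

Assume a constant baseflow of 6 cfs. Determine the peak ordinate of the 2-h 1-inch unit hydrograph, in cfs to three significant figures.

U_p ≈ 34.0 cfs

Direct runoff: 0.0, 8.0, 29.0, 68.0, 44.0, 28.0, 18.0, 12.0, 8.0, 5.0, 3.0, 0.0 cfs; ΣQ_DR = 223.0 cfs, peak = 68.0 cfs.
Runoff depth d = ΣQ_DR·Δt / A = 223.0 × 7200 / (0.346 mi²) = 1.997 in.
The 1-inch UH is the DRH scaled by (1 in)/d, so U_p = 68.0 × 1/1.997 = 34.0 cfs.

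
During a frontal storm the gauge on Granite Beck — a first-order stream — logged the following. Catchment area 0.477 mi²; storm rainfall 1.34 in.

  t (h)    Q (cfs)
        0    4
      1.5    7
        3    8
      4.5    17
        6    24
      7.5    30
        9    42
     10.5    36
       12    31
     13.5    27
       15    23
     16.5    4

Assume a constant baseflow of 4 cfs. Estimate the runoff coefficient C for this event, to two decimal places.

ΣQ_DR = 205.0 cfs; V = ΣQ_DR·Δt = 1.107 × 10^6 ft³.
Runoff depth d = V / A = 0.9989 in.
C = d / P = 0.9989 / 1.34 = 0.75.

C ≈ 0.75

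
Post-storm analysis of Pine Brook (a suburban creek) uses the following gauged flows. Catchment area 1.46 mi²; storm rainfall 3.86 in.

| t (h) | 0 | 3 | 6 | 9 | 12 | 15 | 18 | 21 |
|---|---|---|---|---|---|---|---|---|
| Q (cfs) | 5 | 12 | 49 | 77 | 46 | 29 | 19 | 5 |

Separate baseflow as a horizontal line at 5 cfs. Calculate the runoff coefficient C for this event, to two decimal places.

ΣQ_DR = 202.0 cfs; V = ΣQ_DR·Δt = 2.182 × 10^6 ft³.
Runoff depth d = V / A = 0.6432 in.
C = d / P = 0.6432 / 3.86 = 0.17.

C ≈ 0.17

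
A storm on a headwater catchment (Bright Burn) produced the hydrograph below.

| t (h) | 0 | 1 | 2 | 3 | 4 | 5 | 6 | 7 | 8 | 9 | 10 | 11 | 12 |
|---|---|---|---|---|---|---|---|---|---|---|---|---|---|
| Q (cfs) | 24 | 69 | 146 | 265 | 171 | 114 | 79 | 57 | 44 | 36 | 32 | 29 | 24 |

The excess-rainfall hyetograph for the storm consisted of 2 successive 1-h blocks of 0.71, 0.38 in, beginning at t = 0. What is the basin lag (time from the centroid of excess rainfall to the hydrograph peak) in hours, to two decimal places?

t_L ≈ 2.15 h

Centroid of excess rainfall: t_c = Σ P_i·t̄_i / ΣP_i = 0.8486 h (block centres at 0.5, 1.5 h).
Hydrograph peak occurs at t = 3 h, so basin lag t_L = 3 − 0.8486 = 2.15 h.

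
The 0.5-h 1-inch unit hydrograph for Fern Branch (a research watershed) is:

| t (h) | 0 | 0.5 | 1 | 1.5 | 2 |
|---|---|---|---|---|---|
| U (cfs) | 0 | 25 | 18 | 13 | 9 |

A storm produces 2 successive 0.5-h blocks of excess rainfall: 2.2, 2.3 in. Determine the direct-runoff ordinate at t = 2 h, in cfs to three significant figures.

By discrete convolution, Q_j = Σ (P_i / 1 in) · U_{j−i}.
At t = 2 h (j=4): Q = (2.2/1)·9 + (2.3/1)·13 = 49.7 cfs.

Q ≈ 49.7 cfs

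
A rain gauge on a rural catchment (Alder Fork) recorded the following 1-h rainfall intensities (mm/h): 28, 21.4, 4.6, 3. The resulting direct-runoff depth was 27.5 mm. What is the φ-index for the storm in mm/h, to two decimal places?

Only the 2 blocks with intensity above φ contribute runoff: 28, 21.4 mm/h.
Σ(I−φ)·Δt = d  ⇒  (28+21.4 − 2φ)·1 = 27.5
φ = (49.40 − 27.5/1) / 2 = 10.95 mm/h.

φ ≈ 10.95 mm/h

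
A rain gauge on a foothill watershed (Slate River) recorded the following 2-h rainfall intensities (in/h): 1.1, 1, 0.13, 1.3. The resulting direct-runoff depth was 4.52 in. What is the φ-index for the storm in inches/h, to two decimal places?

Only the 3 blocks with intensity above φ contribute runoff: 1.1, 1, 1.3 in/h.
Σ(I−φ)·Δt = d  ⇒  (1.1+1+1.3 − 3φ)·2 = 4.52
φ = (3.400 − 4.52/2) / 3 = 0.38 in/h.

φ ≈ 0.38 in/h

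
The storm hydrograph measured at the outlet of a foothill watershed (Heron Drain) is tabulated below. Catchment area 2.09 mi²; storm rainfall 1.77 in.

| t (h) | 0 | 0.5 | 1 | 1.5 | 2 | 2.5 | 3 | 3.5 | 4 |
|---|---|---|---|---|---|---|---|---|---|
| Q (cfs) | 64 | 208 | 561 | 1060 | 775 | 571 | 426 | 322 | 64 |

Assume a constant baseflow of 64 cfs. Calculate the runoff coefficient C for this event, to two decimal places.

C ≈ 0.73

ΣQ_DR = 3475 cfs; V = ΣQ_DR·Δt = 6.255 × 10^6 ft³.
Runoff depth d = V / A = 1.288 in.
C = d / P = 1.288 / 1.77 = 0.73.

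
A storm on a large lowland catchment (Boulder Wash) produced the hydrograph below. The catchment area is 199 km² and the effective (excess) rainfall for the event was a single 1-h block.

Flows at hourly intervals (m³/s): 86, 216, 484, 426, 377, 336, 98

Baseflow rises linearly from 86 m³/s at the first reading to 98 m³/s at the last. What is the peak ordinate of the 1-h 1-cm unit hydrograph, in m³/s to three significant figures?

U_p ≈ 158 m³/s

Direct runoff: 0.00, 128.00, 394.00, 334.00, 283.00, 240.00, 0.00 m³/s; ΣQ_DR = 1379 m³/s, peak = 394.00 m³/s.
Runoff depth d = ΣQ_DR·Δt / A = 1379 × 3600 / (199 km²) = 24.95 mm.
The 1-cm UH is the DRH scaled by (10 mm)/d, so U_p = 394.00 × 10/24.95 = 158 m³/s.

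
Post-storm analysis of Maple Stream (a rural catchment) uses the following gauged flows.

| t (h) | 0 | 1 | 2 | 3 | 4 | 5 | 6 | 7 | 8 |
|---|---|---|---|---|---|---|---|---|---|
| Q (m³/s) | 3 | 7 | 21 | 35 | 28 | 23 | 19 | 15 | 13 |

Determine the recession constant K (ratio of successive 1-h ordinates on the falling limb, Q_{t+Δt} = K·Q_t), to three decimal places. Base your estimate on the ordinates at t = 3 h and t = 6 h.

Using the recession-limb readings at t = 3 h and t = 6 h: Q falls from 35 to 19 m³/s over 3 intervals.
K = (Q₂/Q₁)^(1/3) = (19/35)^(1/3) = 0.816.

K ≈ 0.816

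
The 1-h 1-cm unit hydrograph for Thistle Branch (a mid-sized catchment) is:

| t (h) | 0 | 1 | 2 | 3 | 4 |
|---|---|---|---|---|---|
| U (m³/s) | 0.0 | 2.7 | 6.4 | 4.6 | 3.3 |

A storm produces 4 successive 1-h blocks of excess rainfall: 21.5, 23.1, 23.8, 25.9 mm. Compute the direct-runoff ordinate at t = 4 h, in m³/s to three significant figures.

Q ≈ 39.9 m³/s

By discrete convolution, Q_j = Σ (P_i / 10 mm) · U_{j−i}.
At t = 4 h (j=4): Q = (21.5/10)·3.3 + (23.1/10)·4.6 + (23.8/10)·6.4 + (25.9/10)·2.7 = 39.9 m³/s.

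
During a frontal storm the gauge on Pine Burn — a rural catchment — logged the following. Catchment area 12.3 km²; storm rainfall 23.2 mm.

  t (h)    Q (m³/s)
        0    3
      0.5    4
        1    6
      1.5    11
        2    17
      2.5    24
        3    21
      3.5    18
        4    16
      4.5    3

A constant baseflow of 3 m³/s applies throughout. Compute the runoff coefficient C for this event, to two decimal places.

ΣQ_DR = 93.00 m³/s; V = ΣQ_DR·Δt = 1.674 × 10^5 m³.
Runoff depth d = V / A = 13.61 mm.
C = d / P = 13.61 / 23.2 = 0.59.

C ≈ 0.59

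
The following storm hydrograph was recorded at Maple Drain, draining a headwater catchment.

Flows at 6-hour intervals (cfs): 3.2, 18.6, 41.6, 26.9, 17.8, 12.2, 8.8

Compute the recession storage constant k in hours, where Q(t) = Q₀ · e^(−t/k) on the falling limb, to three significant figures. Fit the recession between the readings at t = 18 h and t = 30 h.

On the falling limb, Q drops from 26.9 to 12.2 cfs between t = 18 h and t = 30 h (Δt = 12 h).
k = −Δt / ln(Q₂/Q₁) = −12 / ln(12.2/26.9) = 15.2 h.

k ≈ 15.2 h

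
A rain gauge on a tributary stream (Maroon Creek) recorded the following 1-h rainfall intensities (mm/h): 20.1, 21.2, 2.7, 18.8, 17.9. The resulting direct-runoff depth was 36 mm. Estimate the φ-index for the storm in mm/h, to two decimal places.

Only the 4 blocks with intensity above φ contribute runoff: 20.1, 21.2, 18.8, 17.9 mm/h.
Σ(I−φ)·Δt = d  ⇒  (20.1+21.2+18.8+17.9 − 4φ)·1 = 36
φ = (78.00 − 36/1) / 4 = 10.50 mm/h.

φ ≈ 10.50 mm/h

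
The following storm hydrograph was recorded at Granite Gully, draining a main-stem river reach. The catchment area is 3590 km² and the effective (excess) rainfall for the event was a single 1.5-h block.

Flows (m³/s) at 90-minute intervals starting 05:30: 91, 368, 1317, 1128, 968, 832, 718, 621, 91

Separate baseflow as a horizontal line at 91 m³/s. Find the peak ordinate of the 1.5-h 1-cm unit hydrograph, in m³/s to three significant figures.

U_p ≈ 1530 m³/s

Direct runoff: 0.0, 277.0, 1226.0, 1037.0, 877.0, 741.0, 627.0, 530.0, 0.0 m³/s; ΣQ_DR = 5315 m³/s, peak = 1226.0 m³/s.
Runoff depth d = ΣQ_DR·Δt / A = 5315 × 5400 / (3590 km²) = 7.995 mm.
The 1-cm UH is the DRH scaled by (10 mm)/d, so U_p = 1226.0 × 10/7.995 = 1530 m³/s.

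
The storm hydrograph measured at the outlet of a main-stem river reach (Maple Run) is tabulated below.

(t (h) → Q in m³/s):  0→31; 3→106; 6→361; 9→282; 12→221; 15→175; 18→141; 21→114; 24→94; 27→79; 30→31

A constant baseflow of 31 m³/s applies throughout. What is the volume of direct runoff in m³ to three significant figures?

Direct-runoff ordinates (Q − Q_b): 0.0, 75.0, 330.0, 251.0, 190.0, 144.0, 110.0, 83.0, 63.0, 48.0, 0.0 m³/s.
ΣQ_DR = 1294 m³/s.
With Δt = 3 h = 10800 s, V = ΣQ_DR · Δt = 1294 × 10800 = 1.40 × 10^7 m³.

V ≈ 1.40 × 10^7 m³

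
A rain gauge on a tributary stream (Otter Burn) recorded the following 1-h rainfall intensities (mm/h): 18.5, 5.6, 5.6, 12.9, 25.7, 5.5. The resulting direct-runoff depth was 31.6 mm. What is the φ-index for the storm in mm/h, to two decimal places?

Only the 3 blocks with intensity above φ contribute runoff: 18.5, 12.9, 25.7 mm/h.
Σ(I−φ)·Δt = d  ⇒  (18.5+12.9+25.7 − 3φ)·1 = 31.6
φ = (57.10 − 31.6/1) / 3 = 8.50 mm/h.

φ ≈ 8.50 mm/h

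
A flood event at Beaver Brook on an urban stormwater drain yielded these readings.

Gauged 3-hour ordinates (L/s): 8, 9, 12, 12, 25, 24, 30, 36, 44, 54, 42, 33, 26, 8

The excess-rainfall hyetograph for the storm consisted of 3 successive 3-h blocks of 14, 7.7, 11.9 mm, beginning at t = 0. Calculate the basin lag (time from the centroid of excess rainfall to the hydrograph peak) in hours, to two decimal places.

t_L ≈ 22.69 h

Centroid of excess rainfall: t_c = Σ P_i·t̄_i / ΣP_i = 4.3125 h (block centres at 1.5, 4.5, 7.5 h).
Hydrograph peak occurs at t = 27 h, so basin lag t_L = 27 − 4.3125 = 22.69 h.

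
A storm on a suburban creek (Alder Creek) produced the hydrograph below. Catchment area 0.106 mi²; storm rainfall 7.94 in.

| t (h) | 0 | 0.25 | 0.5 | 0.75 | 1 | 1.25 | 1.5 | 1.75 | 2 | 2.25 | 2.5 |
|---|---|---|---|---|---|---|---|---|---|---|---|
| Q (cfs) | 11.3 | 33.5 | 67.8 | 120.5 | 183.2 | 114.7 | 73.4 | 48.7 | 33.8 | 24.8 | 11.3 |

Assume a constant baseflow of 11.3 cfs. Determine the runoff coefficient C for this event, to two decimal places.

ΣQ_DR = 598.7 cfs; V = ΣQ_DR·Δt = 5.388 × 10^5 ft³.
Runoff depth d = V / A = 2.188 in.
C = d / P = 2.188 / 7.94 = 0.28.

C ≈ 0.28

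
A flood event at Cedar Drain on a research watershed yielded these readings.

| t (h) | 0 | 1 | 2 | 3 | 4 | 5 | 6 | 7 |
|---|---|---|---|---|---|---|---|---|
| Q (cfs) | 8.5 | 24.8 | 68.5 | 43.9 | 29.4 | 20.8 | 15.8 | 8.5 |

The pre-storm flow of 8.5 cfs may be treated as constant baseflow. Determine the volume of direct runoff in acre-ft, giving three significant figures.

V ≈ 12.6 acre-ft

Direct-runoff ordinates (Q − Q_b): 0.0, 16.3, 60.0, 35.4, 20.9, 12.3, 7.3, 0.0 cfs.
ΣQ_DR = 152.2 cfs.
With Δt = 1 h = 3600 s, V = ΣQ_DR · Δt = 152.2 × 3600 = 5.48 × 10^5 ft³ = 12.6 acre-ft.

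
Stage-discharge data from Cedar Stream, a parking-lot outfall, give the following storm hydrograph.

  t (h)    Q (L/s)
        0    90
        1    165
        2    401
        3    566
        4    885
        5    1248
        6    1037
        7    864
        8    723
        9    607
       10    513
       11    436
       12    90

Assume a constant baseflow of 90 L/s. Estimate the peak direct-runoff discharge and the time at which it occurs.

Q_p = 1158.0 L/s at t = 5 h

Subtracting baseflow gives direct-runoff ordinates: 0.0, 75.0, 311.0, 476.0, 795.0, 1158.0, 947.0, 774.0, 633.0, 517.0, 423.0, 346.0, 0.0 L/s.
The maximum is 1158.0 L/s, occurring at the reading for t = 5 h.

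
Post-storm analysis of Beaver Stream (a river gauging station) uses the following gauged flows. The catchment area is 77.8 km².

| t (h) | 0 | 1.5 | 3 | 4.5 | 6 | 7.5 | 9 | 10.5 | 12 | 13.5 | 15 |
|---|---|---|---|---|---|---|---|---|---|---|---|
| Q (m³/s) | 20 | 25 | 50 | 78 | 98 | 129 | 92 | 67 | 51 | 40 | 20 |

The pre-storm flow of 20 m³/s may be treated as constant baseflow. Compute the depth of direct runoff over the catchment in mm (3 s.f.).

Direct runoff: 0.0, 5.0, 30.0, 58.0, 78.0, 109.0, 72.0, 47.0, 31.0, 20.0, 0.0 m³/s; ΣQ_DR = 450.0 m³/s.
V = ΣQ_DR · Δt = 450.0 × 5400 s = 2.430 × 10^6 m³.
Over A = 77.8 km², depth = V / A = 31.2 mm.

d ≈ 31.2 mm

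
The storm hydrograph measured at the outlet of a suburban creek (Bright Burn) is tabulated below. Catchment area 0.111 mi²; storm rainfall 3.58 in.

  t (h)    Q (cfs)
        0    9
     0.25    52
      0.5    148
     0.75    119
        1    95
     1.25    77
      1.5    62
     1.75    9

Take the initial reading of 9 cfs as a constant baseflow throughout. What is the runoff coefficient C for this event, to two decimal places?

ΣQ_DR = 499.0 cfs; V = ΣQ_DR·Δt = 4.491 × 10^5 ft³.
Runoff depth d = V / A = 1.742 in.
C = d / P = 1.742 / 3.58 = 0.49.

C ≈ 0.49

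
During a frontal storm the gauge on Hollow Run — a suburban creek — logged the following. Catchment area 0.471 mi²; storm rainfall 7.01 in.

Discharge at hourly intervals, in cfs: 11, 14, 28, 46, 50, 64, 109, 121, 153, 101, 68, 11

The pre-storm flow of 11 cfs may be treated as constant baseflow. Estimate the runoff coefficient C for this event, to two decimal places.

C ≈ 0.30

ΣQ_DR = 644.0 cfs; V = ΣQ_DR·Δt = 2.318 × 10^6 ft³.
Runoff depth d = V / A = 2.119 in.
C = d / P = 2.119 / 7.01 = 0.30.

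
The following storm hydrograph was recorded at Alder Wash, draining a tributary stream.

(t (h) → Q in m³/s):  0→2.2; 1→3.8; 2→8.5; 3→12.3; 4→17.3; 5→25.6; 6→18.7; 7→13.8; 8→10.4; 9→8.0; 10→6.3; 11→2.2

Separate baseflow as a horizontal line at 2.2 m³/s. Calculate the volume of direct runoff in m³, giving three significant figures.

Direct-runoff ordinates (Q − Q_b): 0.0, 1.6, 6.3, 10.1, 15.1, 23.4, 16.5, 11.6, 8.2, 5.8, 4.1, 0.0 m³/s.
ΣQ_DR = 102.7 m³/s.
With Δt = 1 h = 3600 s, V = ΣQ_DR · Δt = 102.7 × 3600 = 3.70 × 10^5 m³.

V ≈ 3.70 × 10^5 m³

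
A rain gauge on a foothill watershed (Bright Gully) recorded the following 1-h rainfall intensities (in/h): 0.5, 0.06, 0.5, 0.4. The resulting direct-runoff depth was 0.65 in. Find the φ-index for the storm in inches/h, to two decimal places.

Only the 3 blocks with intensity above φ contribute runoff: 0.5, 0.5, 0.4 in/h.
Σ(I−φ)·Δt = d  ⇒  (0.5+0.5+0.4 − 3φ)·1 = 0.65
φ = (1.400 − 0.65/1) / 3 = 0.25 in/h.

φ ≈ 0.25 in/h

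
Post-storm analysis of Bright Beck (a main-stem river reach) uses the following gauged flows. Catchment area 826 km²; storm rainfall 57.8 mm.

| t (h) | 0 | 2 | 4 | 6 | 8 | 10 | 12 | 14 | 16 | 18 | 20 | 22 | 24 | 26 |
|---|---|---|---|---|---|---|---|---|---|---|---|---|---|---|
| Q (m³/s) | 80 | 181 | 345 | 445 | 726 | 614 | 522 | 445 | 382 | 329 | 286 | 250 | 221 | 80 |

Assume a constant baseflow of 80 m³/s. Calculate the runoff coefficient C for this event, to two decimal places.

C ≈ 0.57

ΣQ_DR = 3786 m³/s; V = ΣQ_DR·Δt = 2.726 × 10^7 m³.
Runoff depth d = V / A = 33.00 mm.
C = d / P = 33.00 / 57.8 = 0.57.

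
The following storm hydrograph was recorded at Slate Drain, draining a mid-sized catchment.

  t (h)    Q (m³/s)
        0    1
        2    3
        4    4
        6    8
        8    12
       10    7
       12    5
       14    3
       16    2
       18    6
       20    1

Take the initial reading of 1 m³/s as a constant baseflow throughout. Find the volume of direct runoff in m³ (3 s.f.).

V ≈ 2.95 × 10^5 m³

Direct-runoff ordinates (Q − Q_b): 0.0, 2.0, 3.0, 7.0, 11.0, 6.0, 4.0, 2.0, 1.0, 5.0, 0.0 m³/s.
ΣQ_DR = 41.00 m³/s.
With Δt = 2 h = 7200 s, V = ΣQ_DR · Δt = 41.00 × 7200 = 2.95 × 10^5 m³.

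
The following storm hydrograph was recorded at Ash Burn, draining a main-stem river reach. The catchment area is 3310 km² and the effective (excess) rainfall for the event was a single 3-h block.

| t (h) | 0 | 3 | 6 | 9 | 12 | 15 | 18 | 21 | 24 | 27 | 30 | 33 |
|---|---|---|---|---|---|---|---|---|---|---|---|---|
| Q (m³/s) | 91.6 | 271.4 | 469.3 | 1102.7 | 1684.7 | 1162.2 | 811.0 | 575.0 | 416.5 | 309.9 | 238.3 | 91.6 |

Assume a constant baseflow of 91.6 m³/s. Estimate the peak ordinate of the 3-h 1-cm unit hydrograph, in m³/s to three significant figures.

U_p ≈ 797 m³/s

Direct runoff: 0.0, 179.8, 377.7, 1011.1, 1593.1, 1070.6, 719.4, 483.4, 324.9, 218.3, 146.7, 0.0 m³/s; ΣQ_DR = 6125 m³/s, peak = 1593.1 m³/s.
Runoff depth d = ΣQ_DR·Δt / A = 6125 × 10800 / (3310 km²) = 19.98 mm.
The 1-cm UH is the DRH scaled by (10 mm)/d, so U_p = 1593.1 × 10/19.98 = 797 m³/s.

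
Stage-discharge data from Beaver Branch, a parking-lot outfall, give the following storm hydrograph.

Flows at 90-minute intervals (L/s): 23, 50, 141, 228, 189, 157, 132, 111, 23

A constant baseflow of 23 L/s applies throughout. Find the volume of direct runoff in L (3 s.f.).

Direct-runoff ordinates (Q − Q_b): 0.0, 27.0, 118.0, 205.0, 166.0, 134.0, 109.0, 88.0, 0.0 L/s.
ΣQ_DR = 847.0 L/s.
With Δt = 1.5 h = 5400 s, V = ΣQ_DR · Δt = 847.0 × 5400 = 4.57 × 10^6 L.

V ≈ 4.57 × 10^6 L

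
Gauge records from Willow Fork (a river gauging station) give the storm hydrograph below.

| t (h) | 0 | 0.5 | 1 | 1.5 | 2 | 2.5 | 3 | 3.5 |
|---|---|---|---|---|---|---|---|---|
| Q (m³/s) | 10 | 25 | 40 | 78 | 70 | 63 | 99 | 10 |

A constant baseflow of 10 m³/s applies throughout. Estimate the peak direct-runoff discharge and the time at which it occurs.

Q_p = 89.0 m³/s at t = 3 h

Subtracting baseflow gives direct-runoff ordinates: 0.0, 15.0, 30.0, 68.0, 60.0, 53.0, 89.0, 0.0 m³/s.
The maximum is 89.0 m³/s, occurring at the reading for t = 3 h.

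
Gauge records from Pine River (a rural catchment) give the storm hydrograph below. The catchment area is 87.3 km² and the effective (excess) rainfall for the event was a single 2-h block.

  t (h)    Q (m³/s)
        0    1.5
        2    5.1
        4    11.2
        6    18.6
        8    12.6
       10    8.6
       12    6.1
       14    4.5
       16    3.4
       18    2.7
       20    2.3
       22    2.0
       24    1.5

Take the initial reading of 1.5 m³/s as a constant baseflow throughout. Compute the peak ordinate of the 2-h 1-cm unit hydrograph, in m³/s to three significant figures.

Direct runoff: 0.0, 3.6, 9.7, 17.1, 11.1, 7.1, 4.6, 3.0, 1.9, 1.2, 0.8, 0.5, 0.0 m³/s; ΣQ_DR = 60.60 m³/s, peak = 17.1 m³/s.
Runoff depth d = ΣQ_DR·Δt / A = 60.60 × 7200 / (87.3 km²) = 4.998 mm.
The 1-cm UH is the DRH scaled by (10 mm)/d, so U_p = 17.1 × 10/4.998 = 34.2 m³/s.

U_p ≈ 34.2 m³/s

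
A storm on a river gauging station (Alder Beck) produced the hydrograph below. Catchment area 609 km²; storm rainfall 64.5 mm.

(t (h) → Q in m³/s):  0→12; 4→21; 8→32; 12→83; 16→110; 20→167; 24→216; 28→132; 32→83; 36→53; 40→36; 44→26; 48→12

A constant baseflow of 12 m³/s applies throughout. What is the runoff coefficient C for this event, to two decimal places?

C ≈ 0.30

ΣQ_DR = 827.0 m³/s; V = ΣQ_DR·Δt = 1.191 × 10^7 m³.
Runoff depth d = V / A = 19.55 mm.
C = d / P = 19.55 / 64.5 = 0.30.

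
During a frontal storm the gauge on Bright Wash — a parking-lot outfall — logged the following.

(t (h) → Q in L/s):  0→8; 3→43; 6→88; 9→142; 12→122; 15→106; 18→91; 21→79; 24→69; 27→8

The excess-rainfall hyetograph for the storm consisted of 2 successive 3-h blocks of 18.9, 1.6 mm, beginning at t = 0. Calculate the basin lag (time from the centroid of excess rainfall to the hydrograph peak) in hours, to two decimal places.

t_L ≈ 7.27 h

Centroid of excess rainfall: t_c = Σ P_i·t̄_i / ΣP_i = 1.7341 h (block centres at 1.5, 4.5 h).
Hydrograph peak occurs at t = 9 h, so basin lag t_L = 9 − 1.7341 = 7.27 h.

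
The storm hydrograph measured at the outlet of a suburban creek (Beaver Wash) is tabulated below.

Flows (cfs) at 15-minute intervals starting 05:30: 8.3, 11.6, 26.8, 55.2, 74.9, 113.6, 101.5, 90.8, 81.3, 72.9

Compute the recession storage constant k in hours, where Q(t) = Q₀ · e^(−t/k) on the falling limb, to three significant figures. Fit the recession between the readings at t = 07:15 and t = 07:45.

On the falling limb, Q drops from 90.8 to 72.9 cfs between t = 07:15 and t = 07:45 (Δt = 0.5 h).
k = −Δt / ln(Q₂/Q₁) = −0.5 / ln(72.9/90.8) = 2.28 h.

k ≈ 2.28 h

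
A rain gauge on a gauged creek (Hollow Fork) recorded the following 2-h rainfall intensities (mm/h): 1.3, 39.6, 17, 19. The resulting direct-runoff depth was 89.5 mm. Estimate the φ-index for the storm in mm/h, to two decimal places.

φ ≈ 10.28 mm/h

Only the 3 blocks with intensity above φ contribute runoff: 39.6, 17, 19 mm/h.
Σ(I−φ)·Δt = d  ⇒  (39.6+17+19 − 3φ)·2 = 89.5
φ = (75.60 − 89.5/2) / 3 = 10.28 mm/h.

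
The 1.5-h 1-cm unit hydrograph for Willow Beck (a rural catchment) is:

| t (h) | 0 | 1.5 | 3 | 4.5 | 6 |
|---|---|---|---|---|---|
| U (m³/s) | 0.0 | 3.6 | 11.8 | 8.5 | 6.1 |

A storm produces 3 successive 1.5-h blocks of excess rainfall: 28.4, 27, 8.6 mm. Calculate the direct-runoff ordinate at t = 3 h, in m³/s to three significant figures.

Q ≈ 43.2 m³/s

By discrete convolution, Q_j = Σ (P_i / 10 mm) · U_{j−i}.
At t = 3 h (j=2): Q = (28.4/10)·11.8 + (27/10)·3.6 + (8.6/10)·0.0 = 43.2 m³/s.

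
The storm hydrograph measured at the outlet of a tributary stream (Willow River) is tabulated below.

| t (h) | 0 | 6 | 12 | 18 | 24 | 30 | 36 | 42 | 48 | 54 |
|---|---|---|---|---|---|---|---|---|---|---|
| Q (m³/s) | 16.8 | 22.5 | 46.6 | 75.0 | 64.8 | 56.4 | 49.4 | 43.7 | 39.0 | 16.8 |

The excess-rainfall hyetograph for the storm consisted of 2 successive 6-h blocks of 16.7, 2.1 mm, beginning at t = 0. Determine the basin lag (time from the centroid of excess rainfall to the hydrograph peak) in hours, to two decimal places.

Centroid of excess rainfall: t_c = Σ P_i·t̄_i / ΣP_i = 3.6702 h (block centres at 3, 9 h).
Hydrograph peak occurs at t = 18 h, so basin lag t_L = 18 − 3.6702 = 14.33 h.

t_L ≈ 14.33 h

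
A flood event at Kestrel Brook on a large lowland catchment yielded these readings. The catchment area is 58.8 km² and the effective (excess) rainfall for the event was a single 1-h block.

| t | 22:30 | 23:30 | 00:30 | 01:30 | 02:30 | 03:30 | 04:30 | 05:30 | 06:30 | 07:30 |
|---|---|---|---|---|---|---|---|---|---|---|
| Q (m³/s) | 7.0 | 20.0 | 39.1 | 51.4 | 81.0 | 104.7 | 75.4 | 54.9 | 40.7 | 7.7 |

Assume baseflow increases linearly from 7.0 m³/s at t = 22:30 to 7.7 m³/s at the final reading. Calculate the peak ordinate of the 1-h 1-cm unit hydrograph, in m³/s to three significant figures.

Direct runoff: 0.00, 12.92, 31.94, 44.17, 73.69, 97.31, 67.93, 47.36, 33.08, 0.00 m³/s; ΣQ_DR = 408.4 m³/s, peak = 97.31 m³/s.
Runoff depth d = ΣQ_DR·Δt / A = 408.4 × 3600 / (58.8 km²) = 25.00 mm.
The 1-cm UH is the DRH scaled by (10 mm)/d, so U_p = 97.31 × 10/25.00 = 38.9 m³/s.

U_p ≈ 38.9 m³/s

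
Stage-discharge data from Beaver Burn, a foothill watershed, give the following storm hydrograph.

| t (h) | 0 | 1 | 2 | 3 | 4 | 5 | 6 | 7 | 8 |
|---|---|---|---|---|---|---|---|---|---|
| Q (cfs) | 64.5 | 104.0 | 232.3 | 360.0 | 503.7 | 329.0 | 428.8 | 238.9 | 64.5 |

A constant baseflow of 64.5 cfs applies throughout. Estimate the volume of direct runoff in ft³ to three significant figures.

Direct-runoff ordinates (Q − Q_b): 0.0, 39.5, 167.8, 295.5, 439.2, 264.5, 364.3, 174.4, 0.0 cfs.
ΣQ_DR = 1745 cfs.
With Δt = 1 h = 3600 s, V = ΣQ_DR · Δt = 1745 × 3600 = 6.28 × 10^6 ft³.

V ≈ 6.28 × 10^6 ft³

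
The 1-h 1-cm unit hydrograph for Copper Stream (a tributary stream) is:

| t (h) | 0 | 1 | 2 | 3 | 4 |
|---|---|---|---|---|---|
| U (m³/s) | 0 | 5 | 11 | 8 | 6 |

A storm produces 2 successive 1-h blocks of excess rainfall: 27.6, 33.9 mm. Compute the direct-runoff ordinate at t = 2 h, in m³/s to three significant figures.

By discrete convolution, Q_j = Σ (P_i / 10 mm) · U_{j−i}.
At t = 2 h (j=2): Q = (27.6/10)·11 + (33.9/10)·5 = 47.3 m³/s.

Q ≈ 47.3 m³/s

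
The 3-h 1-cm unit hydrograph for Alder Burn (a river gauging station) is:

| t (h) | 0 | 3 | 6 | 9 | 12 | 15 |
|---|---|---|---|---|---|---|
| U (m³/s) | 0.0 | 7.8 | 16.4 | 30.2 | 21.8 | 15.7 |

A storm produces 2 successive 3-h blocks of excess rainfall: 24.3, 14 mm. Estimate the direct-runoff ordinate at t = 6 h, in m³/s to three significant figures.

By discrete convolution, Q_j = Σ (P_i / 10 mm) · U_{j−i}.
At t = 6 h (j=2): Q = (24.3/10)·16.4 + (14/10)·7.8 = 50.8 m³/s.

Q ≈ 50.8 m³/s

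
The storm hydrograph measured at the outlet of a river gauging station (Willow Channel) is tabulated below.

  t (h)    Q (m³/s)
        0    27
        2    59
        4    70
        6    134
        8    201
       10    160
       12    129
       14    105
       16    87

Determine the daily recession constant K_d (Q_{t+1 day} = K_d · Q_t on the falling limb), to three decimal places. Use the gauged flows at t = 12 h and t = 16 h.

K_d ≈ 0.094

Between t = 12 h and t = 16 h the flow falls from 129 to 87 m³/s over 2×2 h = 4 h.
Per-interval ratio K = (87/129)^(1/2) = 0.8212; K_d = K^(24/2) = 0.094.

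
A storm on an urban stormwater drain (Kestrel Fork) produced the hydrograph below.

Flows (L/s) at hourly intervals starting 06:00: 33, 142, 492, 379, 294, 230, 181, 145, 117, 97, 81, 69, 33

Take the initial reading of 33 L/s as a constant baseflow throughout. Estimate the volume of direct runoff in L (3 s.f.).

V ≈ 6.71 × 10^6 L

Direct-runoff ordinates (Q − Q_b): 0.0, 109.0, 459.0, 346.0, 261.0, 197.0, 148.0, 112.0, 84.0, 64.0, 48.0, 36.0, 0.0 L/s.
ΣQ_DR = 1864 L/s.
With Δt = 1 h = 3600 s, V = ΣQ_DR · Δt = 1864 × 3600 = 6.71 × 10^6 L.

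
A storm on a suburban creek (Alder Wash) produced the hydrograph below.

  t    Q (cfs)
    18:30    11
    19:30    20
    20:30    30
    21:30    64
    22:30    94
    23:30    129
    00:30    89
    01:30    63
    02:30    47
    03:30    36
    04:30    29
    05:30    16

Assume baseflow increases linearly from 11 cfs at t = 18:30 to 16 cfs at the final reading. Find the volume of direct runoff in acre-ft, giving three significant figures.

Direct-runoff ordinates (Q − Q_b): 0.00, 8.55, 18.09, 51.64, 81.18, 115.73, 75.27, 48.82, 32.36, 20.91, 13.45, 0.00 cfs.
ΣQ_DR = 466.0 cfs.
With Δt = 1 h = 3600 s, V = ΣQ_DR · Δt = 466.0 × 3600 = 1.68 × 10^6 ft³ = 38.5 acre-ft.

V ≈ 38.5 acre-ft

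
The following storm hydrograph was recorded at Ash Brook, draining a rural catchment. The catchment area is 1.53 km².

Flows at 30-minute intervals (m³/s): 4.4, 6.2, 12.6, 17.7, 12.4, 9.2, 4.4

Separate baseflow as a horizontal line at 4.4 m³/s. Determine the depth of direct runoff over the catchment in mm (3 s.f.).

d ≈ 42.5 mm

Direct runoff: 0.0, 1.8, 8.2, 13.3, 8.0, 4.8, 0.0 m³/s; ΣQ_DR = 36.10 m³/s.
V = ΣQ_DR · Δt = 36.10 × 1800 s = 64980 m³.
Over A = 1.53 km², depth = V / A = 42.5 mm.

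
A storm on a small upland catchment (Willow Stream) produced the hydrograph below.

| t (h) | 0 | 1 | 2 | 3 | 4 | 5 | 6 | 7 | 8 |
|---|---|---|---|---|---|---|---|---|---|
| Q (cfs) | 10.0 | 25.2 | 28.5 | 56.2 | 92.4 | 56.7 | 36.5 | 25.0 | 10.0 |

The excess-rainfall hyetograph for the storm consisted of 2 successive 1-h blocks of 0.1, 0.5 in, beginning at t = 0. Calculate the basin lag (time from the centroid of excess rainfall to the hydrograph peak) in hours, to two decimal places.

t_L ≈ 2.67 h

Centroid of excess rainfall: t_c = Σ P_i·t̄_i / ΣP_i = 1.3333 h (block centres at 0.5, 1.5 h).
Hydrograph peak occurs at t = 4 h, so basin lag t_L = 4 − 1.3333 = 2.67 h.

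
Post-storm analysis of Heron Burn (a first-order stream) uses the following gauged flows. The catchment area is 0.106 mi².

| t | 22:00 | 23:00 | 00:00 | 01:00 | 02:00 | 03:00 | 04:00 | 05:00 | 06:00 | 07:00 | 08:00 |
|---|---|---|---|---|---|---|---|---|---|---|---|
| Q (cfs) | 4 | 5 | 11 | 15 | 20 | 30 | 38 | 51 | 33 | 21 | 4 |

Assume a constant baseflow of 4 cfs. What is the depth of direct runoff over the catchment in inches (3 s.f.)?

Direct runoff: 0.0, 1.0, 7.0, 11.0, 16.0, 26.0, 34.0, 47.0, 29.0, 17.0, 0.0 cfs; ΣQ_DR = 188.0 cfs.
V = ΣQ_DR · Δt = 188.0 × 3600 s = 6.768 × 10^5 ft³.
Over A = 0.106 mi², depth = V / A = 2.75 in.

d ≈ 2.75 in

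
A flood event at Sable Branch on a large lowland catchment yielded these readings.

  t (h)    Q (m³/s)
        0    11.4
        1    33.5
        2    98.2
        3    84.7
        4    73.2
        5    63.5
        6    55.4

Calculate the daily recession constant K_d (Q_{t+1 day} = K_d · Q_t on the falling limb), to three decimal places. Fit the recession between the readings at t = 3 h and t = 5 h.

K_d ≈ 0.032

Between t = 3 h and t = 5 h the flow falls from 84.7 to 63.5 m³/s over 2×1 h = 2 h.
Per-interval ratio K = (63.5/84.7)^(1/2) = 0.8659; K_d = K^(24/1) = 0.032.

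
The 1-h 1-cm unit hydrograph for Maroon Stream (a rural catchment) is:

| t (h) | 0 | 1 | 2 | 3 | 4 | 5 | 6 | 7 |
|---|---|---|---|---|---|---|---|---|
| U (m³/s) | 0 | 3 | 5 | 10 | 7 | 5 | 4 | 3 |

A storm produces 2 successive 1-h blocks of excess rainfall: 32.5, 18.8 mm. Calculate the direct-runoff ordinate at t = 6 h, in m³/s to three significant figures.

Q ≈ 22.4 m³/s

By discrete convolution, Q_j = Σ (P_i / 10 mm) · U_{j−i}.
At t = 6 h (j=6): Q = (32.5/10)·4 + (18.8/10)·5 = 22.4 m³/s.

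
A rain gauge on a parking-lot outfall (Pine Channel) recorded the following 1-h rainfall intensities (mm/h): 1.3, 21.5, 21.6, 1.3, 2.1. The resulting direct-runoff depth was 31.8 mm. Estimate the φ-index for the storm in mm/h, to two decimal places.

φ ≈ 5.65 mm/h

Only the 2 blocks with intensity above φ contribute runoff: 21.5, 21.6 mm/h.
Σ(I−φ)·Δt = d  ⇒  (21.5+21.6 − 2φ)·1 = 31.8
φ = (43.10 − 31.8/1) / 2 = 5.65 mm/h.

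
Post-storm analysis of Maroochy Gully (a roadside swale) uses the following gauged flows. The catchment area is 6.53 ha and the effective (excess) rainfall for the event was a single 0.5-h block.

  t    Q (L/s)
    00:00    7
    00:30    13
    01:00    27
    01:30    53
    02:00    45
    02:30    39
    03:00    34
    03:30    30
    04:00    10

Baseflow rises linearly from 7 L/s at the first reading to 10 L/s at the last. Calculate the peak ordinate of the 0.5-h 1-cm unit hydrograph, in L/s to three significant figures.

U_p ≈ 89.7 L/s

Direct runoff: 0.00, 5.62, 19.25, 44.88, 36.50, 30.12, 24.75, 20.38, 0.00 L/s; ΣQ_DR = 181.5 L/s, peak = 44.88 L/s.
Runoff depth d = ΣQ_DR·Δt / A = 181.5 × 1800 / (6.53 ha) = 5.003 mm.
The 1-cm UH is the DRH scaled by (10 mm)/d, so U_p = 44.88 × 10/5.003 = 89.7 L/s.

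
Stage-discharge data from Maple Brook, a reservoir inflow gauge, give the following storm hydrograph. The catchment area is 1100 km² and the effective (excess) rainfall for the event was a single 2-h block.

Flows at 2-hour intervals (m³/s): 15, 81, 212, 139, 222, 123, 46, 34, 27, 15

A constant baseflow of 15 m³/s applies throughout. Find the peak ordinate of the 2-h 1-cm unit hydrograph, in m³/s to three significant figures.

Direct runoff: 0.0, 66.0, 197.0, 124.0, 207.0, 108.0, 31.0, 19.0, 12.0, 0.0 m³/s; ΣQ_DR = 764.0 m³/s, peak = 207.0 m³/s.
Runoff depth d = ΣQ_DR·Δt / A = 764.0 × 7200 / (1100 km²) = 5.001 mm.
The 1-cm UH is the DRH scaled by (10 mm)/d, so U_p = 207.0 × 10/5.001 = 414 m³/s.

U_p ≈ 414 m³/s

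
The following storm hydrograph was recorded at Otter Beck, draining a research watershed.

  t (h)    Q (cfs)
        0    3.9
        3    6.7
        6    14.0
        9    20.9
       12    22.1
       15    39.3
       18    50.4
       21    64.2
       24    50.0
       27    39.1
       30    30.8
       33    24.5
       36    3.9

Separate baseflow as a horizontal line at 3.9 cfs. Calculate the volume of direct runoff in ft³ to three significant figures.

Direct-runoff ordinates (Q − Q_b): 0.0, 2.8, 10.1, 17.0, 18.2, 35.4, 46.5, 60.3, 46.1, 35.2, 26.9, 20.6, 0.0 cfs.
ΣQ_DR = 319.1 cfs.
With Δt = 3 h = 10800 s, V = ΣQ_DR · Δt = 319.1 × 10800 = 3.45 × 10^6 ft³.

V ≈ 3.45 × 10^6 ft³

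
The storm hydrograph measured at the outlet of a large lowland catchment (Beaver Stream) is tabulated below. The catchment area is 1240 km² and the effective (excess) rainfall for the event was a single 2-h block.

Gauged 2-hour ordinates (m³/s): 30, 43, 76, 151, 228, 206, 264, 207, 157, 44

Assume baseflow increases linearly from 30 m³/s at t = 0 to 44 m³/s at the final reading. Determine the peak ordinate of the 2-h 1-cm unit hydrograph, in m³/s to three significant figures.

Direct runoff: 0.00, 11.44, 42.89, 116.33, 191.78, 168.22, 224.67, 166.11, 114.56, 0.00 m³/s; ΣQ_DR = 1036 m³/s, peak = 224.67 m³/s.
Runoff depth d = ΣQ_DR·Δt / A = 1036 × 7200 / (1240 km²) = 6.015 mm.
The 1-cm UH is the DRH scaled by (10 mm)/d, so U_p = 224.67 × 10/6.015 = 373 m³/s.

U_p ≈ 373 m³/s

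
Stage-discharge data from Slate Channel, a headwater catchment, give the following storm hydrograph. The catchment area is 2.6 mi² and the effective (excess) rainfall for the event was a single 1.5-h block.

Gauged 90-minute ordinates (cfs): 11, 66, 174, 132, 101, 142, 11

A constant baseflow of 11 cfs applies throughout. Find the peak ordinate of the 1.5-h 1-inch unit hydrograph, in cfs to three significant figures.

Direct runoff: 0.0, 55.0, 163.0, 121.0, 90.0, 131.0, 0.0 cfs; ΣQ_DR = 560.0 cfs, peak = 163.0 cfs.
Runoff depth d = ΣQ_DR·Δt / A = 560.0 × 5400 / (2.6 mi²) = 0.5006 in.
The 1-inch UH is the DRH scaled by (1 in)/d, so U_p = 163.0 × 1/0.5006 = 326 cfs.

U_p ≈ 326 cfs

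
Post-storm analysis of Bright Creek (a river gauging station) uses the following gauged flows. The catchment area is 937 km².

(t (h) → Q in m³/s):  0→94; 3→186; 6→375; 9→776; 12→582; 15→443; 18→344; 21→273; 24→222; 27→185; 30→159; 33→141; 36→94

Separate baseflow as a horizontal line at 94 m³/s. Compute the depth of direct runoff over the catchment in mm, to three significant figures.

Direct runoff: 0.0, 92.0, 281.0, 682.0, 488.0, 349.0, 250.0, 179.0, 128.0, 91.0, 65.0, 47.0, 0.0 m³/s; ΣQ_DR = 2652 m³/s.
V = ΣQ_DR · Δt = 2652 × 10800 s = 2.864 × 10^7 m³.
Over A = 937 km², depth = V / A = 30.6 mm.

d ≈ 30.6 mm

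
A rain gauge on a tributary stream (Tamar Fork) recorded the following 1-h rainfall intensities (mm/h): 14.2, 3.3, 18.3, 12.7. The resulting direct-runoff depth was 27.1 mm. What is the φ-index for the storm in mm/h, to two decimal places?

Only the 3 blocks with intensity above φ contribute runoff: 14.2, 18.3, 12.7 mm/h.
Σ(I−φ)·Δt = d  ⇒  (14.2+18.3+12.7 − 3φ)·1 = 27.1
φ = (45.20 − 27.1/1) / 3 = 6.03 mm/h.

φ ≈ 6.03 mm/h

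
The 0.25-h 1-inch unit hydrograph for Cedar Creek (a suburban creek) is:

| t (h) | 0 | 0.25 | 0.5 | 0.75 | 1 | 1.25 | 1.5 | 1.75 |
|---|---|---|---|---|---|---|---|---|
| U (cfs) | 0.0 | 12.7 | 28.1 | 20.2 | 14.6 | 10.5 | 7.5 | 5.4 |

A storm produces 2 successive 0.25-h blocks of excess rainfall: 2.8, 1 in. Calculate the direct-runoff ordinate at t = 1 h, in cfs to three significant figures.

Q ≈ 61.1 cfs

By discrete convolution, Q_j = Σ (P_i / 1 in) · U_{j−i}.
At t = 1 h (j=4): Q = (2.8/1)·14.6 + (1/1)·20.2 = 61.1 cfs.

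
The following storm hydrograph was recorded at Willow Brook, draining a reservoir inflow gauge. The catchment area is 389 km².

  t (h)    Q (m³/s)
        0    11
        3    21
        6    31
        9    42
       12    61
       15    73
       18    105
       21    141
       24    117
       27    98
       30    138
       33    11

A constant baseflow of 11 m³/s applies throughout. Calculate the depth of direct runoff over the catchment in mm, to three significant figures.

d ≈ 19.9 mm

Direct runoff: 0.0, 10.0, 20.0, 31.0, 50.0, 62.0, 94.0, 130.0, 106.0, 87.0, 127.0, 0.0 m³/s; ΣQ_DR = 717.0 m³/s.
V = ΣQ_DR · Δt = 717.0 × 10800 s = 7.744 × 10^6 m³.
Over A = 389 km², depth = V / A = 19.9 mm.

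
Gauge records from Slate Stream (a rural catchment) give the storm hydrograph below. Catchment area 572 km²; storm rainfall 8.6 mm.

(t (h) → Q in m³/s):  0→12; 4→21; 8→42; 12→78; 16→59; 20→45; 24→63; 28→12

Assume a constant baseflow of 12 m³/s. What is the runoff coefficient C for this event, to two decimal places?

ΣQ_DR = 236.0 m³/s; V = ΣQ_DR·Δt = 3.398 × 10^6 m³.
Runoff depth d = V / A = 5.941 mm.
C = d / P = 5.941 / 8.6 = 0.69.

C ≈ 0.69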